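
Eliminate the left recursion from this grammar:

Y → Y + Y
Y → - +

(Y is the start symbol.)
Y is directly left-recursive. The standard transformation for
  A → A α₁ | ... | A α_m | β₁ | ... | β_n
is
  A  → β₁ A' | ... | β_n A'
  A' → α₁ A' | ... | α_m A' | ε

Y → - + becomes Y → - + Y'
Y → Y + Y becomes Y' → + Y Y'
Add Y' → ε

Resulting grammar:
Y → - + Y'
Y' → + Y Y'
Y' → ε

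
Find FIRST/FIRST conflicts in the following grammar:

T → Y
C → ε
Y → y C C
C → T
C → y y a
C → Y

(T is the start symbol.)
Yes. C → T / C → y y a on { 'y' }; C → T / C → Y on { 'y' }; C → y y a / C → Y on { 'y' }

A FIRST/FIRST conflict occurs when two productions N → α and N → β for the same non-terminal have FIRST(α) ∩ FIRST(β) ≠ ∅ (with ε ∈ FIRST of a nullable right-hand side, so two nullable alternatives also conflict).

FIRST sets of the non-terminals at (or reachable through a nullable prefix from) the front of some alternative:
  FIRST(T) = { 'y' }
  FIRST(Y) = { 'y' }

Productions for C:
  C → ε: FIRST = { ε }
  C → T: FIRST = { 'y' }
  C → y y a: FIRST = { 'y' }
  C → Y: FIRST = { 'y' }
T, Y have only one production, so no FIRST/FIRST conflict is possible there.

Conflict for C: C → T and C → y y a
  Overlap: { 'y' }
Conflict for C: C → T and C → Y
  Overlap: { 'y' }
Conflict for C: C → y y a and C → Y
  Overlap: { 'y' }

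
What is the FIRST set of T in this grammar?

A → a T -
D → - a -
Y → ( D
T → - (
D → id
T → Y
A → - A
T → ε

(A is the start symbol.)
To compute FIRST(T), examine every production with T on the left-hand side, reading each right-hand side left to right until a non-nullable symbol is reached.

FIRST sets of the other non-terminals involved (by the same procedure, iterated to a fixed point):
  FIRST(Y) = { '(' }

From T → - (:
  - '-' is a terminal: add '-' and stop
From T → Y:
  - Y is a non-terminal: add FIRST(Y) \ {ε} = { '(' }
    Y is not nullable, so stop
From T → ε:
  - ε-production, so ε ∈ FIRST(T)

Collecting: FIRST(T) = { '(', '-', ε }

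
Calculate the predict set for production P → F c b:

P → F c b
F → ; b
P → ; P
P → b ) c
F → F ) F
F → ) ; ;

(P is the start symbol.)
{ ')', ';' }

PREDICT(P → F c b) = (FIRST(RHS) \ {ε}) ∪ (FOLLOW(P) if ε ∈ FIRST(RHS), i.e. RHS ⇒* ε)
FIRST(F) = { ')', ';' }
FIRST(F c b) = { ')', ';' }
ε ∉ FIRST(F c b), so FOLLOW(P) is not added.
PREDICT(P → F c b) = { ')', ';' }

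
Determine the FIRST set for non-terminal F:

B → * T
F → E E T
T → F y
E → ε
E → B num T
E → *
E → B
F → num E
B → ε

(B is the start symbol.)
{ '*', 'num' }

To compute FIRST(F), examine every production with F on the left-hand side, reading each right-hand side left to right until a non-nullable symbol is reached.

FIRST sets of the other non-terminals involved (by the same procedure, iterated to a fixed point):
  FIRST(E) = { '*', 'num', ε }
  FIRST(T) = { '*', 'num' }

From F → E E T:
  - E is a non-terminal: add FIRST(E) \ {ε} = { '*', 'num' }
    E is nullable, so continue to the next symbol
  - E is a non-terminal: add FIRST(E) \ {ε} = { '*', 'num' }
    E is nullable, so continue to the next symbol
  - T is a non-terminal: add FIRST(T) \ {ε} = { '*', 'num' }
    T is not nullable, so stop
From F → num E:
  - num is a terminal: add 'num' and stop

Collecting: FIRST(F) = { '*', 'num' }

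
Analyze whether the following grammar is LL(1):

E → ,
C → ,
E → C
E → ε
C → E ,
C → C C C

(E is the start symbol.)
No. Predict set conflict for E: { ',' }

A grammar is LL(1) if for each non-terminal N with multiple productions, the predict sets of those productions are pairwise disjoint, where PREDICT(N → α) = (FIRST(α) \ {ε}) ∪ (FOLLOW(N) if α ⇒* ε).

Relevant sets:
  FIRST(C) = { ',' }
  FIRST(E) = { ',', ε }
  FOLLOW(E) = { $, ',' }

For E:
  PREDICT(E → ',') = { ',' }
  PREDICT(E → C) = { ',' }
  PREDICT(E → ε) = { $, ',' }
For C:
  PREDICT(C → ',') = { ',' }
  PREDICT(C → E ',') = { ',' }
  PREDICT(C → C C C) = { ',' }

Conflict found: Predict set conflict for E: { ',' }
The grammar is NOT LL(1).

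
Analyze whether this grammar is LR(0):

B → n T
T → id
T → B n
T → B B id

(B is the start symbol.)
Augment with B' → B and build the canonical LR(0) collection (I0 = CLOSURE({[B' → . B]}), then GOTO on every symbol after a dot until no new states appear). It has 9 states:
  I0: { [B → . n T], [B' → . B] }  — shift
  I1: { [B' → B .] }  — accept
  I2: { [B → . n T], [B → n . T], [T → . B B id], [T → . B n], [T → . id] }  — shift
  I3: { [B → . n T], [T → B . B id], [T → B . n] }  — shift
  I4: { [B → n T .] }  — reduce
  I5: { [T → id .] }  — reduce
  I6: { [T → B B . id] }  — shift
  I7: { [B → . n T], [B → n . T], [T → . B B id], [T → . B n], [T → . id], [T → B n .] }  — shift, reduce
  I8: { [T → B B id .] }  — reduce

Conflict in state I7:
  Shift-reduce conflict between [T → B n .] and [B → . n T]
So the grammar is NOT LR(0).

Answer: No. Shift-reduce conflict between [T → B n .] and [B → . n T]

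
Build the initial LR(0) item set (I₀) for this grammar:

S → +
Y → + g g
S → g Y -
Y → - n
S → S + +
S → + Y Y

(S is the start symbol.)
{ [S → . + Y Y], [S → . +], [S → . S + +], [S → . g Y -], [S' → . S] }

First, augment the grammar with S' → S
I₀ = CLOSURE({ [S' → . S] }):
  [S' → . S] has the dot before S: add [S → . +], [S → . g Y -], [S → . S + +], [S → . + Y Y]
No further items can be added.

I₀ = { [S → . + Y Y], [S → . +], [S → . S + +], [S → . g Y -], [S' → . S] }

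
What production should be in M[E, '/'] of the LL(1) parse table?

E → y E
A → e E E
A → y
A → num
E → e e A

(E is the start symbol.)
Empty (error entry)

To find M[E, '/'], we find productions for E where '/' is in the predict set (PREDICT(N → α) = (FIRST(α) \ {ε}) ∪ (FOLLOW(N) if α ⇒* ε)).

E → y E: PREDICT = { 'y' }
E → e e A: PREDICT = { 'e' }

M[E, '/'] is empty (no production applies)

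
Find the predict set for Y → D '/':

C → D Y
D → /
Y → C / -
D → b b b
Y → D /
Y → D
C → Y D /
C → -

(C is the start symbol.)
{ '/', 'b' }

PREDICT(Y → D '/') = (FIRST(RHS) \ {ε}) ∪ (FOLLOW(Y) if ε ∈ FIRST(RHS), i.e. RHS ⇒* ε)
FIRST(D) = { '/', 'b' }
FIRST(D '/') = { '/', 'b' }
ε ∉ FIRST(D '/'), so FOLLOW(Y) is not added.
PREDICT(Y → D '/') = { '/', 'b' }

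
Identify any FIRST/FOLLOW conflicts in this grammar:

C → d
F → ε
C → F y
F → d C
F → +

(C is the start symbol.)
No FIRST/FOLLOW conflicts.

Nullable non-terminals: F.

F: nullable alternative(s) F → ε; FOLLOW(F) = { 'y' }
  F → ε: FIRST \ {ε} = { } — this is the only nullable alternative, skip
  F → d C: FIRST \ {ε} = { 'd' } — disjoint from FOLLOW(F)
  F → +: FIRST \ {ε} = { '+' } — disjoint from FOLLOW(F)

C has no nullable alternative, so no FIRST/FOLLOW check is needed there.

No FIRST/FOLLOW conflicts found.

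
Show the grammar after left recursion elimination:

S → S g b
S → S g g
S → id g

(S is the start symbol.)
S → id g S'
S' → g b S'
S' → g g S'
S' → ε

S is directly left-recursive. The standard transformation for
  A → A α₁ | ... | A α_m | β₁ | ... | β_n
is
  A  → β₁ A' | ... | β_n A'
  A' → α₁ A' | ... | α_m A' | ε

S → id g becomes S → id g S'
S → S g b becomes S' → g b S'
S → S g g becomes S' → g g S'
Add S' → ε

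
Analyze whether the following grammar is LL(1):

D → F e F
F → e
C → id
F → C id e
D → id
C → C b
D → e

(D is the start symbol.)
Relevant sets:
  FIRST(F) = { 'e', 'id' }
  FIRST(C) = { 'id' }

For D:
  PREDICT(D → F e F) = { 'e', 'id' }
  PREDICT(D → id) = { 'id' }
  PREDICT(D → e) = { 'e' }
For F:
  PREDICT(F → e) = { 'e' }
  PREDICT(F → C id e) = { 'id' }
For C:
  PREDICT(C → id) = { 'id' }
  PREDICT(C → C b) = { 'id' }

Conflict found: Predict set conflict for D: { 'id' }
The grammar is NOT LL(1).

Answer: No. Predict set conflict for D: { 'id' }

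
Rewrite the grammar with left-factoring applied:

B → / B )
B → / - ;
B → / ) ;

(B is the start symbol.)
B → / B'
B' → B )
B' → - ;
B' → ) ;

Left-factoring transforms A → αβ₁ | αβ₂ into A → αA' and A' → β₁ | β₂
(α is the longest common prefix among the alternatives). Repeat until
no nonterminal has two alternatives with a common prefix.

Round 1: B has alternatives sharing prefix '/'. Introduce B': B → / B'
  Add: B' → B )
  Add: B' → - ;
  Add: B' → ) ;

No remaining common prefixes — done.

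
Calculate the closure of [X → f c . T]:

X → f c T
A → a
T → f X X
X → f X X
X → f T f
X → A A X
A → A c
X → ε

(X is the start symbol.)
To compute CLOSURE, for each item [A → α.Bβ] where B is a non-terminal, add [B → .γ] for all productions B → γ; repeat for the newly added items until nothing changes.

Start with: [X → f c . T]
  [X → f c . T] has the dot before T: add [T → . f X X]
No further items can be added.

CLOSURE = { [T → . f X X], [X → f c . T] }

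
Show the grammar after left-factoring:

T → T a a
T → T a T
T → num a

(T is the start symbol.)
Left-factoring transforms A → αβ₁ | αβ₂ into A → αA' and A' → β₁ | β₂
(α is the longest common prefix among the alternatives). Repeat until
no nonterminal has two alternatives with a common prefix.

Round 1: T has alternatives sharing prefix 'T a'. Introduce T': T → T a T'
  Add: T' → a
  Add: T' → T

No remaining common prefixes — done.

Resulting grammar:
T → T a T'
T' → a
T' → T
T → num a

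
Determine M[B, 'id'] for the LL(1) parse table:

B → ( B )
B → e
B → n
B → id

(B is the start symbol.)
To find M[B, 'id'], we find productions for B where 'id' is in the predict set (PREDICT(N → α) = (FIRST(α) \ {ε}) ∪ (FOLLOW(N) if α ⇒* ε)).

B → ( B ): PREDICT = { '(' }
B → e: PREDICT = { 'e' }
B → n: PREDICT = { 'n' }
B → id: PREDICT = { 'id' }
  'id' is in predict set, so this production goes in M[B, 'id']

M[B, 'id'] = B → id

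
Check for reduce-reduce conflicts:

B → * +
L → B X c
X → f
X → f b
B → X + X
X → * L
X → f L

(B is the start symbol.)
Augment with B' → B and build the canonical LR(0) collection (I0 = CLOSURE({[B' → . B]}), then GOTO on every symbol after a dot until no new states appear). It has 15 states:
  I0: { [B → . * +], [B → . X + X], [B' → . B], [X → . * L], [X → . f L], [X → . f b], [X → . f] }  — shift
  I1: { [B → * . +], [B → . * +], [B → . X + X], [L → . B X c], [X → * . L], [X → . * L], [X → . f L], [X → . f b], [X → . f] }  — shift
  I2: { [B' → B .] }  — accept
  I3: { [B → X . + X] }  — shift
  I4: { [B → . * +], [B → . X + X], [L → . B X c], [X → . * L], [X → . f L], [X → . f b], [X → . f], [X → f . L], [X → f . b], [X → f .] }  — shift, reduce
  I5: { [L → B . X c], [X → . * L], [X → . f L], [X → . f b], [X → . f] }  — shift
  I6: { [X → f L .] }  — reduce
  I7: { [X → f b .] }  — reduce
  I8: { [B → . * +], [B → . X + X], [L → . B X c], [X → * . L], [X → . * L], [X → . f L], [X → . f b], [X → . f] }  — shift
  I9: { [L → B X . c] }  — shift
  I10: { [L → B X c .] }  — reduce
  I11: { [X → * L .] }  — reduce
  I12: { [B → X + . X], [X → . * L], [X → . f L], [X → . f b], [X → . f] }  — shift
  I13: { [B → X + X .] }  — reduce
  I14: { [B → * + .] }  — reduce

No state contains more than one complete item.

Answer: No reduce-reduce conflicts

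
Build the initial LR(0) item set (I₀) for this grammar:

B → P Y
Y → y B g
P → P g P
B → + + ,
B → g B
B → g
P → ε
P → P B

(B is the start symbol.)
{ [B → . + + ,], [B → . P Y], [B → . g B], [B → . g], [B' → . B], [P → . P B], [P → . P g P], [P → .] }

First, augment the grammar with B' → B
I₀ = CLOSURE({ [B' → . B] }):
  [B' → . B] has the dot before B: add [B → . P Y], [B → . + + ,], [B → . g B], [B → . g]
  [B → . P Y] has the dot before P: add [P → . P g P], [P → .], [P → . P B]
No further items can be added.

I₀ = { [B → . + + ,], [B → . P Y], [B → . g B], [B → . g], [B' → . B], [P → . P B], [P → . P g P], [P → .] }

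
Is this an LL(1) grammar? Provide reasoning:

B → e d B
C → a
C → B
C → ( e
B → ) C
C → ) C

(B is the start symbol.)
A grammar is LL(1) if for each non-terminal N with multiple productions, the predict sets of those productions are pairwise disjoint, where PREDICT(N → α) = (FIRST(α) \ {ε}) ∪ (FOLLOW(N) if α ⇒* ε).

Relevant sets:
  FIRST(B) = { ')', 'e' }

For B:
  PREDICT(B → e d B) = { 'e' }
  PREDICT(B → ')' C) = { ')' }
For C:
  PREDICT(C → a) = { 'a' }
  PREDICT(C → B) = { ')', 'e' }
  PREDICT(C → '(' e) = { '(' }
  PREDICT(C → ')' C) = { ')' }

Conflict found: Predict set conflict for C: { ')' }
The grammar is NOT LL(1).

Answer: No. Predict set conflict for C: { ')' }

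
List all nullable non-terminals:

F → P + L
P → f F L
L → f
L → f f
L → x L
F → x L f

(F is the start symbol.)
There are no ε-productions, so no non-terminal can derive ε.
No non-terminals are nullable.

Answer: None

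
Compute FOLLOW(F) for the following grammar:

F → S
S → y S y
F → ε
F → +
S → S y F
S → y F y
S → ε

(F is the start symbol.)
{ $, 'y' }

To compute FOLLOW(F), find every occurrence of F on a right-hand side N → α F β: add FIRST(β) \ {ε}, and if β is empty or nullable also add FOLLOW(N). Iterate to a fixed point.

F is the start symbol, so $ ∈ FOLLOW(F).
In S → S y F: F is at the end, add FOLLOW(S)
In S → y F y: F is followed by y, add FIRST(y) \ {ε} = { 'y' }

The FOLLOW sets referred to above (computed the same way, to a fixed point):
  FOLLOW(S) = { $, 'y' }

Taking the union: FOLLOW(F) = { $, 'y' }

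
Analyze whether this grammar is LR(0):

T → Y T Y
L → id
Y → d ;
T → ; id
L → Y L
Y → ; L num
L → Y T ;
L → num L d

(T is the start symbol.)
No. Shift-reduce conflict between [L → Y T ; .] and [L → . id]

A grammar is LR(0) if no state in the canonical LR(0) collection has:
  - both a shift item (dot before a terminal) and a complete item (shift-reduce conflict), or
  - two or more complete items (reduce-reduce conflict; the accept item [T' → T .] counts as a complete item here).

Augment with T' → T and build the canonical LR(0) collection (I0 = CLOSURE({[T' → . T]}), then GOTO on every symbol after a dot until no new states appear). It has 23 states:
  I0: { [T → . ; id], [T → . Y T Y], [T' → . T], [Y → . ; L num], [Y → . d ;] }  — shift
  I1: { [L → . Y L], [L → . Y T ;], [L → . id], [L → . num L d], [T → ; . id], [Y → . ; L num], [Y → . d ;], [Y → ; . L num] }  — shift
  I2: { [T' → T .] }  — accept
  I3: { [T → . ; id], [T → . Y T Y], [T → Y . T Y], [Y → . ; L num], [Y → . d ;] }  — shift
  I4: { [Y → d . ;] }  — shift
  I5: { [Y → d ; .] }  — reduce
  I6: { [T → Y T . Y], [Y → . ; L num], [Y → . d ;] }  — shift
  I7: { [L → . Y L], [L → . Y T ;], [L → . id], [L → . num L d], [Y → . ; L num], [Y → . d ;], [Y → ; . L num] }  — shift
  I8: { [T → Y T Y .] }  — reduce
  I9: { [Y → ; L . num] }  — shift
  I10: { [L → . Y L], [L → . Y T ;], [L → . id], [L → . num L d], [L → Y . L], [L → Y . T ;], [T → . ; id], [T → . Y T Y], [Y → . ; L num], [Y → . d ;] }  — shift
  I11: { [L → id .] }  — reduce
  I12: { [L → . Y L], [L → . Y T ;], [L → . id], [L → . num L d], [L → num . L d], [Y → . ; L num], [Y → . d ;] }  — shift
  I13: { [L → num L . d] }  — shift
  I14: { [L → num L d .] }  — reduce
  I15: { [L → Y L .] }  — reduce
  I16: { [L → Y T . ;] }  — shift
  I17: { [L → . Y L], [L → . Y T ;], [L → . id], [L → . num L d], [L → Y . L], [L → Y . T ;], [T → . ; id], [T → . Y T Y], [T → Y . T Y], [Y → . ; L num], [Y → . d ;] }  — shift
  I18: { [L → Y T . ;], [T → Y T . Y], [Y → . ; L num], [Y → . d ;] }  — shift
  I19: { [L → . Y L], [L → . Y T ;], [L → . id], [L → . num L d], [L → Y T ; .], [Y → . ; L num], [Y → . d ;], [Y → ; . L num] }  — shift, reduce
  I20: { [L → Y T ; .] }  — reduce
  I21: { [Y → ; L num .] }  — reduce
  I22: { [L → id .], [T → ; id .] }  — 2 reduces

Conflict in state I19:
  Shift-reduce conflict between [L → Y T ; .] and [L → . id]
So the grammar is NOT LR(0).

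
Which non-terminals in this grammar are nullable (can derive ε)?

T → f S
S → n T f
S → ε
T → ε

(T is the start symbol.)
{ 'S', 'T' }

ε-productions: S → ε, T → ε
So S, T are immediately nullable.
Every non-terminal is now nullable.
Nullable = { 'S', 'T' }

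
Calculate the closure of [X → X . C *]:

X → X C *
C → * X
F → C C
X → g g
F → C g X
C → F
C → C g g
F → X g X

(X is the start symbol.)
{ [C → . * X], [C → . C g g], [C → . F], [F → . C C], [F → . C g X], [F → . X g X], [X → . X C *], [X → . g g], [X → X . C *] }

Start with: [X → X . C *]
  [X → X . C *] has the dot before C: add [C → . * X], [C → . F], [C → . C g g]
  [C → . F] has the dot before F: add [F → . C C], [F → . C g X], [F → . X g X]
  [F → . X g X] has the dot before X: add [X → . X C *], [X → . g g]
No further items can be added.

CLOSURE = { [C → . * X], [C → . C g g], [C → . F], [F → . C C], [F → . C g X], [F → . X g X], [X → . X C *], [X → . g g], [X → X . C *] }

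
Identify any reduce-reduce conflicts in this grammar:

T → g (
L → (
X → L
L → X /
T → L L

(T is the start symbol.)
A reduce-reduce conflict occurs when an LR(0) state has two complete items [A → α .] and [B → β .] — both call for a reduction, and with no lookahead the parser cannot choose between them.

Augment with T' → T and build the canonical LR(0) collection (I0 = CLOSURE({[T' → . T]}), then GOTO on every symbol after a dot until no new states appear). It has 9 states:
  I0: { [L → . (], [L → . X /], [T → . L L], [T → . g (], [T' → . T], [X → . L] }  — shift
  I1: { [L → ( .] }  — reduce
  I2: { [L → . (], [L → . X /], [T → L . L], [X → . L], [X → L .] }  — shift, reduce
  I3: { [T' → T .] }  — accept
  I4: { [L → X . /] }  — shift
  I5: { [T → g . (] }  — shift
  I6: { [T → g ( .] }  — reduce
  I7: { [L → X / .] }  — reduce
  I8: { [T → L L .], [X → L .] }  — 2 reduces

I8 contains complete items [T → L L .], [X → L .] — reduce-reduce conflict.

Answer: Yes — I8: [T → L L .] vs [X → L .]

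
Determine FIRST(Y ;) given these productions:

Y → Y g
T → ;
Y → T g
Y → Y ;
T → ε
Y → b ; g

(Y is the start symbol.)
{ ';', 'b', 'g' }

FIRST sets of the non-terminals involved (from the grammar, by fixed-point iteration):
  FIRST(Y) = { ';', 'b', 'g' }

To compute FIRST(Y ;), process the symbols left to right:
Symbol Y is a non-terminal. Add FIRST(Y) \ {ε} = { ';', 'b', 'g' }
Y is not nullable (ε ∉ FIRST(Y)), so stop here.
FIRST(Y ;) = { ';', 'b', 'g' }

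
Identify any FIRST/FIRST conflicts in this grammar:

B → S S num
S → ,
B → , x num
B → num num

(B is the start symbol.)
Yes. B → S S num / B → ',' x num on { ',' }

FIRST sets of the non-terminals at (or reachable through a nullable prefix from) the front of some alternative:
  FIRST(S) = { ',' }

Productions for B:
  B → S S num: FIRST = { ',' }
  B → , x num: FIRST = { ',' }
  B → num num: FIRST = { 'num' }
S has only one production, so no FIRST/FIRST conflict is possible there.

Conflict for B: B → S S num and B → , x num
  Overlap: { ',' }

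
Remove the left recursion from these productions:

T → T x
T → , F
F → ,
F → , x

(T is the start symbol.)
T → , F T'
T' → x T'
T' → ε
F → ,
F → , x

T is directly left-recursive. The standard transformation for
  A → A α₁ | ... | A α_m | β₁ | ... | β_n
is
  A  → β₁ A' | ... | β_n A'
  A' → α₁ A' | ... | α_m A' | ε

T → , F becomes T → , F T'
T → T x becomes T' → x T'
Add T' → ε

Productions for other non-terminals are unchanged:
  F → ,
  F → , x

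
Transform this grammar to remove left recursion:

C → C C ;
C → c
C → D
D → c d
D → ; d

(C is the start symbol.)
C → c C'
C → D C'
C' → C ; C'
C' → ε
D → c d
D → ; d

C is directly left-recursive. The standard transformation for
  A → A α₁ | ... | A α_m | β₁ | ... | β_n
is
  A  → β₁ A' | ... | β_n A'
  A' → α₁ A' | ... | α_m A' | ε

C → c becomes C → c C'
C → D becomes C → D C'
C → C C ; becomes C' → C ; C'
Add C' → ε

Productions for other non-terminals are unchanged:
  D → c d
  D → ; d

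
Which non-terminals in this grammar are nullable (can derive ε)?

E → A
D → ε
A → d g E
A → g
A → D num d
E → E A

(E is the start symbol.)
{ 'D' }

A non-terminal is nullable if it can derive ε (the empty string): either it has an ε-production, or it has a production whose right-hand side consists entirely of nullable non-terminals.

ε-productions: D → ε
So D is immediately nullable.
No further non-terminal can be added: every production for the remaining non-terminals contains a terminal or a non-nullable non-terminal.
Nullable = { 'D' }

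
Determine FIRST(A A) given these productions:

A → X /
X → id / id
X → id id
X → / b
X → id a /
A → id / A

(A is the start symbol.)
{ '/', 'id' }

FIRST sets of the non-terminals involved (from the grammar, by fixed-point iteration):
  FIRST(A) = { '/', 'id' }

To compute FIRST(A A), process the symbols left to right:
Symbol A is a non-terminal. Add FIRST(A) \ {ε} = { '/', 'id' }
A is not nullable (ε ∉ FIRST(A)), so stop here.
FIRST(A A) = { '/', 'id' }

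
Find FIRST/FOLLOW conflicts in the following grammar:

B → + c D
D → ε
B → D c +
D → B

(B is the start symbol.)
Yes. D → B with FOLLOW(D) on { 'c' }

A FIRST/FOLLOW conflict occurs when a non-terminal N has a nullable alternative N → β (β ⇒* ε) and another alternative N → α with FIRST(α) ∩ FOLLOW(N) ≠ ∅: on such a lookahead the parser cannot decide between expanding α and letting N vanish via β.

Nullable non-terminals: D.
FIRST sets used below: FIRST(B) = { '+', 'c' }

D: nullable alternative(s) D → ε; FOLLOW(D) = { $, 'c' }
  D → ε: FIRST \ {ε} = { } — this is the only nullable alternative, skip
  D → B: FIRST \ {ε} = { '+', 'c' } — overlaps FOLLOW(D) on { 'c' }: CONFLICT

B has no nullable alternative, so no FIRST/FOLLOW check is needed there.

So the grammar has 1 FIRST/FOLLOW conflict (marked CONFLICT above).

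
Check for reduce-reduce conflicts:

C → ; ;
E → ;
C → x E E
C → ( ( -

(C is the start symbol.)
Augment with C' → C and build the canonical LR(0) collection (I0 = CLOSURE({[C' → . C]}), then GOTO on every symbol after a dot until no new states appear). It has 11 states:
  I0: { [C → . ( ( -], [C → . ; ;], [C → . x E E], [C' → . C] }  — shift
  I1: { [C → ( . ( -] }  — shift
  I2: { [C → ; . ;] }  — shift
  I3: { [C' → C .] }  — accept
  I4: { [C → x . E E], [E → . ;] }  — shift
  I5: { [E → ; .] }  — reduce
  I6: { [C → x E . E], [E → . ;] }  — shift
  I7: { [C → x E E .] }  — reduce
  I8: { [C → ; ; .] }  — reduce
  I9: { [C → ( ( . -] }  — shift
  I10: { [C → ( ( - .] }  — reduce

No state contains more than one complete item.

Answer: No reduce-reduce conflicts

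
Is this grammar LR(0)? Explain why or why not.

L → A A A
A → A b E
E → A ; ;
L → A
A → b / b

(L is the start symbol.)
No. Shift-reduce conflict between [L → A .] and [A → A . b E]

Augment with L' → L and build the canonical LR(0) collection (I0 = CLOSURE({[L' → . L]}), then GOTO on every symbol after a dot until no new states appear). It has 14 states:
  I0: { [A → . A b E], [A → . b / b], [L → . A A A], [L → . A], [L' → . L] }  — shift
  I1: { [A → . A b E], [A → . b / b], [A → A . b E], [L → A . A A], [L → A .] }  — shift, reduce
  I2: { [L' → L .] }  — accept
  I3: { [A → b . / b] }  — shift
  I4: { [A → b / . b] }  — shift
  I5: { [A → b / b .] }  — reduce
  I6: { [A → . A b E], [A → . b / b], [A → A . b E], [L → A A . A] }  — shift
  I7: { [A → . A b E], [A → . b / b], [A → A b . E], [A → b . / b], [E → . A ; ;] }  — shift
  I8: { [A → A . b E], [E → A . ; ;] }  — shift
  I9: { [A → A b E .] }  — reduce
  I10: { [E → A ; . ;] }  — shift
  I11: { [A → . A b E], [A → . b / b], [A → A b . E], [E → . A ; ;] }  — shift
  I12: { [E → A ; ; .] }  — reduce
  I13: { [A → A . b E], [L → A A A .] }  — shift, reduce

Conflict in state I1:
  Shift-reduce conflict between [L → A .] and [A → A . b E]
So the grammar is NOT LR(0).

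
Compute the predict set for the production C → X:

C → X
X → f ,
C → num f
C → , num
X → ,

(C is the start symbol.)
PREDICT(C → X) = (FIRST(RHS) \ {ε}) ∪ (FOLLOW(C) if ε ∈ FIRST(RHS), i.e. RHS ⇒* ε)
FIRST(X) = { ',', 'f' }
FIRST(X) = { ',', 'f' }
ε ∉ FIRST(X), so FOLLOW(C) is not added.
PREDICT(C → X) = { ',', 'f' }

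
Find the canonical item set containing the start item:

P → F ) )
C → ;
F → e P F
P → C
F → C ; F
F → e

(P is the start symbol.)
{ [C → . ;], [F → . C ; F], [F → . e P F], [F → . e], [P → . C], [P → . F ) )], [P' → . P] }

First, augment the grammar with P' → P
I₀ = CLOSURE({ [P' → . P] }):
  [P' → . P] has the dot before P: add [P → . F ) )], [P → . C]
  [P → . F ) )] has the dot before F: add [F → . e P F], [F → . C ; F], [F → . e]
  [P → . C] has the dot before C: add [C → . ;]
No further items can be added.

I₀ = { [C → . ;], [F → . C ; F], [F → . e P F], [F → . e], [P → . C], [P → . F ) )], [P' → . P] }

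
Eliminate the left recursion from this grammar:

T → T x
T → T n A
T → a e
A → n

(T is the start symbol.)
T is directly left-recursive. The standard transformation for
  A → A α₁ | ... | A α_m | β₁ | ... | β_n
is
  A  → β₁ A' | ... | β_n A'
  A' → α₁ A' | ... | α_m A' | ε

T → a e becomes T → a e T'
T → T x becomes T' → x T'
T → T n A becomes T' → n A T'
Add T' → ε

Productions for other non-terminals are unchanged:
  A → n

Resulting grammar:
T → a e T'
T' → x T'
T' → n A T'
T' → ε
A → n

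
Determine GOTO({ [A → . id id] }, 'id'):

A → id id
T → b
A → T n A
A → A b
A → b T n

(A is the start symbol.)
GOTO(I, 'id') = CLOSURE({ [A → αX.β] : [A → α.Xβ] ∈ I, X = 'id' })

Items with dot before 'id', with the dot advanced:
  [A → . id id] → [A → id . id]
Closure adds nothing (no advanced item has the dot before a non-terminal).

GOTO = { [A → id . id] }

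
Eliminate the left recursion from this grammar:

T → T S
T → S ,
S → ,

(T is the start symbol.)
T is directly left-recursive. The standard transformation for
  A → A α₁ | ... | A α_m | β₁ | ... | β_n
is
  A  → β₁ A' | ... | β_n A'
  A' → α₁ A' | ... | α_m A' | ε

T → S , becomes T → S , T'
T → T S becomes T' → S T'
Add T' → ε

Productions for other non-terminals are unchanged:
  S → ,

Resulting grammar:
T → S , T'
T' → S T'
T' → ε
S → ,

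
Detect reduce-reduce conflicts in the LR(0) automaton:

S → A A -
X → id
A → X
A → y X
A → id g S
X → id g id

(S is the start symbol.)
Augment with S' → S and build the canonical LR(0) collection (I0 = CLOSURE({[S' → . S]}), then GOTO on every symbol after a dot until no new states appear). It has 15 states:
  I0: { [A → . X], [A → . id g S], [A → . y X], [S → . A A -], [S' → . S], [X → . id g id], [X → . id] }  — shift
  I1: { [A → . X], [A → . id g S], [A → . y X], [S → A . A -], [X → . id g id], [X → . id] }  — shift
  I2: { [S' → S .] }  — accept
  I3: { [A → X .] }  — reduce
  I4: { [A → id . g S], [X → id . g id], [X → id .] }  — shift, reduce
  I5: { [A → y . X], [X → . id g id], [X → . id] }  — shift
  I6: { [A → y X .] }  — reduce
  I7: { [X → id . g id], [X → id .] }  — shift, reduce
  I8: { [X → id g . id] }  — shift
  I9: { [X → id g id .] }  — reduce
  I10: { [A → . X], [A → . id g S], [A → . y X], [A → id g . S], [S → . A A -], [X → . id g id], [X → . id], [X → id g . id] }  — shift
  I11: { [A → id g S .] }  — reduce
  I12: { [A → id . g S], [X → id . g id], [X → id .], [X → id g id .] }  — shift, 2 reduces
  I13: { [S → A A . -] }  — shift
  I14: { [S → A A - .] }  — reduce

I12 contains complete items [X → id .], [X → id g id .] — reduce-reduce conflict.

Answer: Yes — I12: [X → id .] vs [X → id g id .]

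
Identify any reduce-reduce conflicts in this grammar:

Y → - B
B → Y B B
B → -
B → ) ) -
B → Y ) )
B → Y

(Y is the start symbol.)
No reduce-reduce conflicts

A reduce-reduce conflict occurs when an LR(0) state has two complete items [A → α .] and [B → β .] — both call for a reduction, and with no lookahead the parser cannot choose between them.

Augment with Y' → Y and build the canonical LR(0) collection (I0 = CLOSURE({[Y' → . Y]}), then GOTO on every symbol after a dot until no new states appear). It has 13 states:
  I0: { [Y → . - B], [Y' → . Y] }  — shift
  I1: { [B → . ) ) -], [B → . -], [B → . Y ) )], [B → . Y B B], [B → . Y], [Y → - . B], [Y → . - B] }  — shift
  I2: { [Y' → Y .] }  — accept
  I3: { [B → ) . ) -] }  — shift
  I4: { [B → - .], [B → . ) ) -], [B → . -], [B → . Y ) )], [B → . Y B B], [B → . Y], [Y → - . B], [Y → . - B] }  — shift, reduce
  I5: { [Y → - B .] }  — reduce
  I6: { [B → . ) ) -], [B → . -], [B → . Y ) )], [B → . Y B B], [B → . Y], [B → Y . ) )], [B → Y . B B], [B → Y .], [Y → . - B] }  — shift, reduce
  I7: { [B → ) . ) -], [B → Y ) . )] }  — shift
  I8: { [B → . ) ) -], [B → . -], [B → . Y ) )], [B → . Y B B], [B → . Y], [B → Y B . B], [Y → . - B] }  — shift
  I9: { [B → Y B B .] }  — reduce
  I10: { [B → ) ) . -], [B → Y ) ) .] }  — shift, reduce
  I11: { [B → ) ) - .] }  — reduce
  I12: { [B → ) ) . -] }  — shift

No state contains more than one complete item.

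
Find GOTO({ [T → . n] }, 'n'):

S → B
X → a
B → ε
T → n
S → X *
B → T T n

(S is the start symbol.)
{ [T → n .] }

GOTO(I, 'n') = CLOSURE({ [A → αX.β] : [A → α.Xβ] ∈ I, X = 'n' })

Items with dot before 'n', with the dot advanced:
  [T → . n] → [T → n .]
Closure adds nothing (no advanced item has the dot before a non-terminal).

GOTO = { [T → n .] }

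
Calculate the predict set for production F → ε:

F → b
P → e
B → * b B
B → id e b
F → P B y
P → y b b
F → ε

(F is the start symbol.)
{ $ }

PREDICT(F → ε) = (FIRST(RHS) \ {ε}) ∪ (FOLLOW(F) if ε ∈ FIRST(RHS), i.e. RHS ⇒* ε)
The right-hand side is ε (FIRST(ε) = { ε }), so the predict set is FOLLOW(F) = { $ }
PREDICT(F → ε) = { $ }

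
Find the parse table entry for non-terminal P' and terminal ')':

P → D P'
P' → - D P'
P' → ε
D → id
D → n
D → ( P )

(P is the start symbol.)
P' → ε

To find M[P', ')'], we find productions for P' where ')' is in the predict set (PREDICT(N → α) = (FIRST(α) \ {ε}) ∪ (FOLLOW(N) if α ⇒* ε)).

Relevant sets:
  FOLLOW(P') = { $, ')' }

P' → - D P': PREDICT = { '-' }
P' → ε: PREDICT = { $, ')' }
  ')' is in predict set, so this production goes in M[P', ')']

M[P', ')'] = P' → ε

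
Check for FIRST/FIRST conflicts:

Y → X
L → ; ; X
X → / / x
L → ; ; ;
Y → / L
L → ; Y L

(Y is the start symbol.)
A FIRST/FIRST conflict occurs when two productions N → α and N → β for the same non-terminal have FIRST(α) ∩ FIRST(β) ≠ ∅ (with ε ∈ FIRST of a nullable right-hand side, so two nullable alternatives also conflict).

FIRST sets of the non-terminals at (or reachable through a nullable prefix from) the front of some alternative:
  FIRST(X) = { '/' }

Productions for Y:
  Y → X: FIRST = { '/' }
  Y → / L: FIRST = { '/' }
Productions for L:
  L → ; ; X: FIRST = { ';' }
  L → ; ; ;: FIRST = { ';' }
  L → ; Y L: FIRST = { ';' }
X has only one production, so no FIRST/FIRST conflict is possible there.

Conflict for Y: Y → X and Y → / L
  Overlap: { '/' }
Conflict for L: L → ; ; X and L → ; ; ;
  Overlap: { ';' }
Conflict for L: L → ; ; X and L → ; Y L
  Overlap: { ';' }
Conflict for L: L → ; ; ; and L → ; Y L
  Overlap: { ';' }

Answer: Yes. Y → X / Y → '/' L on { '/' }; L → ';' ';' X / L → ';' ';' ';' on { ';' }; L → ';' ';' X / L → ';' Y L on { ';' }; L → ';' ';' ';' / L → ';' Y L on { ';' }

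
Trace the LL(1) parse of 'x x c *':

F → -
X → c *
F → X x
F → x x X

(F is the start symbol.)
LL(1) parsing maintains a stack (initially the start symbol over $) and the input. At each step: if the stack top is a terminal, match it against the current input token; if it is a non-terminal N, replace it with the RHS of M[N, lookahead] (the unique production whose predict set contains the lookahead).

Stack is shown with the top on the left.

Stack    Input      Action
--------------------------
F $      x x c * $  output F → x x X
x x X $  x x c * $  match 'x'
x X $    x c * $    match 'x'
X $      c * $      output X → c *
c * $    c * $      match 'c'
* $      * $        match '*'
$        $          accept

The string is accepted.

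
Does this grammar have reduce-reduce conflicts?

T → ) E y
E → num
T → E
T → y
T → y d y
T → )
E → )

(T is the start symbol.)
A reduce-reduce conflict occurs when an LR(0) state has two complete items [A → α .] and [B → β .] — both call for a reduction, and with no lookahead the parser cannot choose between them.

Augment with T' → T and build the canonical LR(0) collection (I0 = CLOSURE({[T' → . T]}), then GOTO on every symbol after a dot until no new states appear). It has 11 states:
  I0: { [E → . )], [E → . num], [T → . ) E y], [T → . )], [T → . E], [T → . y d y], [T → . y], [T' → . T] }  — shift
  I1: { [E → ) .], [E → . )], [E → . num], [T → ) . E y], [T → ) .] }  — shift, 2 reduces
  I2: { [T → E .] }  — reduce
  I3: { [T' → T .] }  — accept
  I4: { [E → num .] }  — reduce
  I5: { [T → y . d y], [T → y .] }  — shift, reduce
  I6: { [T → y d . y] }  — shift
  I7: { [T → y d y .] }  — reduce
  I8: { [E → ) .] }  — reduce
  I9: { [T → ) E . y] }  — shift
  I10: { [T → ) E y .] }  — reduce

I1 contains complete items [E → ) .], [T → ) .] — reduce-reduce conflict.

Answer: Yes — I1: [E → ) .] vs [T → ) .]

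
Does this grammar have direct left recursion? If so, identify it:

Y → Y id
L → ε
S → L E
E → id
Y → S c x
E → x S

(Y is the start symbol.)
Direct left recursion occurs when N → N α for some non-terminal N (the right-hand side begins with the left-hand side itself).

Y → Y id: LEFT RECURSIVE (starts with Y)
L → ε: starts with ε
S → L E: starts with L
E → id: starts with id
Y → S c x: starts with S
E → x S: starts with x

The grammar has direct left recursion on: Y.

Answer: Yes, Y is left-recursive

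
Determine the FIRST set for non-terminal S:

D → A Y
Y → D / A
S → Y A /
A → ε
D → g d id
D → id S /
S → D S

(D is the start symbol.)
{ 'g', 'id' }

FIRST sets of the other non-terminals involved (by the same procedure, iterated to a fixed point):
  FIRST(Y) = { 'g', 'id' }
  FIRST(D) = { 'g', 'id' }

From S → Y A /:
  - Y is a non-terminal: add FIRST(Y) \ {ε} = { 'g', 'id' }
    Y is not nullable, so stop
From S → D S:
  - D is a non-terminal: add FIRST(D) \ {ε} = { 'g', 'id' }
    D is not nullable, so stop

Collecting: FIRST(S) = { 'g', 'id' }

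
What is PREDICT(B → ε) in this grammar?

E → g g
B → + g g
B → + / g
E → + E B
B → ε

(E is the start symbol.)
PREDICT(B → ε) = (FIRST(RHS) \ {ε}) ∪ (FOLLOW(B) if ε ∈ FIRST(RHS), i.e. RHS ⇒* ε)
The right-hand side is ε (FIRST(ε) = { ε }), so the predict set is FOLLOW(B) = { $, '+' }
PREDICT(B → ε) = { $, '+' }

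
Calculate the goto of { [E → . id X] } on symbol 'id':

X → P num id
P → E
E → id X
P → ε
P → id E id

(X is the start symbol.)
{ [E → . id X], [E → id . X], [P → . E], [P → . id E id], [P → .], [X → . P num id] }

GOTO(I, 'id') = CLOSURE({ [A → αX.β] : [A → α.Xβ] ∈ I, X = 'id' })

Items with dot before 'id', with the dot advanced:
  [E → . id X] → [E → id . X]
Closure of the advanced items:
  [E → id . X] has the dot before X: add [X → . P num id]
  [X → . P num id] has the dot before P: add [P → . E], [P → .], [P → . id E id]
  [P → . E] has the dot before E: add [E → . id X]

GOTO = { [E → . id X], [E → id . X], [P → . E], [P → . id E id], [P → .], [X → . P num id] }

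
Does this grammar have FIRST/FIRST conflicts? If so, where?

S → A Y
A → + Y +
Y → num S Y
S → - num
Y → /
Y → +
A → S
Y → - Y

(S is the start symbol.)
FIRST sets of the non-terminals at (or reachable through a nullable prefix from) the front of some alternative:
  FIRST(A) = { '+', '-' }
  FIRST(S) = { '+', '-' }

Productions for S:
  S → A Y: FIRST = { '+', '-' }
  S → - num: FIRST = { '-' }
Productions for A:
  A → + Y +: FIRST = { '+' }
  A → S: FIRST = { '+', '-' }
Productions for Y:
  Y → num S Y: FIRST = { 'num' }
  Y → /: FIRST = { '/' }
  Y → +: FIRST = { '+' }
  Y → - Y: FIRST = { '-' }

Conflict for S: S → A Y and S → - num
  Overlap: { '-' }
Conflict for A: A → + Y + and A → S
  Overlap: { '+' }

Answer: Yes. S → A Y / S → '-' num on { '-' }; A → '+' Y '+' / A → S on { '+' }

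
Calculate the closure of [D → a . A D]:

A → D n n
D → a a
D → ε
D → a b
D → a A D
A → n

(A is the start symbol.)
Start with: [D → a . A D]
  [D → a . A D] has the dot before A: add [A → . D n n], [A → . n]
  [A → . D n n] has the dot before D: add [D → . a a], [D → .], [D → . a b], [D → . a A D]
No further items can be added.

CLOSURE = { [A → . D n n], [A → . n], [D → . a A D], [D → . a a], [D → . a b], [D → .], [D → a . A D] }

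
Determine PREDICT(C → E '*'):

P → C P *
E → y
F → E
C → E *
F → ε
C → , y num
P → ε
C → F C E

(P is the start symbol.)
PREDICT(C → E '*') = (FIRST(RHS) \ {ε}) ∪ (FOLLOW(C) if ε ∈ FIRST(RHS), i.e. RHS ⇒* ε)
FIRST(E) = { 'y' }
FIRST(E '*') = { 'y' }
ε ∉ FIRST(E '*'), so FOLLOW(C) is not added.
PREDICT(C → E '*') = { 'y' }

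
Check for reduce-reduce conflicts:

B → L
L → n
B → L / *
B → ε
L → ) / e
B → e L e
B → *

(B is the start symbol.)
Augment with B' → B and build the canonical LR(0) collection (I0 = CLOSURE({[B' → . B]}), then GOTO on every symbol after a dot until no new states appear). It has 13 states:
  I0: { [B → . *], [B → . L / *], [B → . L], [B → . e L e], [B → .], [B' → . B], [L → . ) / e], [L → . n] }  — shift, reduce
  I1: { [L → ) . / e] }  — shift
  I2: { [B → * .] }  — reduce
  I3: { [B' → B .] }  — accept
  I4: { [B → L . / *], [B → L .] }  — shift, reduce
  I5: { [B → e . L e], [L → . ) / e], [L → . n] }  — shift
  I6: { [L → n .] }  — reduce
  I7: { [B → e L . e] }  — shift
  I8: { [B → e L e .] }  — reduce
  I9: { [B → L / . *] }  — shift
  I10: { [B → L / * .] }  — reduce
  I11: { [L → ) / . e] }  — shift
  I12: { [L → ) / e .] }  — reduce

No state contains more than one complete item.

Answer: No reduce-reduce conflicts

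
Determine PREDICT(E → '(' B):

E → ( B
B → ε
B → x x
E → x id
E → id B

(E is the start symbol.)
{ '(' }

PREDICT(E → '(' B) = (FIRST(RHS) \ {ε}) ∪ (FOLLOW(E) if ε ∈ FIRST(RHS), i.e. RHS ⇒* ε)
FIRST('(' B) = { '(' }
ε ∉ FIRST('(' B), so FOLLOW(E) is not added.
PREDICT(E → '(' B) = { '(' }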